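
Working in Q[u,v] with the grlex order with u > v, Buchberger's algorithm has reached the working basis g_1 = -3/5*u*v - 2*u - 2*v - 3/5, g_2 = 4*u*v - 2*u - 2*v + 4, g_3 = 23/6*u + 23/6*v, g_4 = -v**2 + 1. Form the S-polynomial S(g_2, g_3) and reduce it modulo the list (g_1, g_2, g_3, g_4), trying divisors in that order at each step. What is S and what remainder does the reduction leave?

S(g_2, g_3) = -v**2 - 1/2*u - 1/2*v + 1; remainder on division = 0.

lcm(LM(g_2), LM(g_3)) = u*v.
S = (lcm/LT(g_2))·g_2 − (lcm/LT(g_3))·g_3 = -v**2 - 1/2*u - 1/2*v + 1.
Reduce S modulo (g_1, g_2, g_3, g_4) in that order:
  leading term v**2: subtract (1)·g_4 from -v**2 - 1/2*u - 1/2*v + 1 → -1/2*u - 1/2*v
  leading term u: subtract (-3/23)·g_3 from -1/2*u - 1/2*v → 0
The remainder is 0, so this S-polynomial contributes no new basis element.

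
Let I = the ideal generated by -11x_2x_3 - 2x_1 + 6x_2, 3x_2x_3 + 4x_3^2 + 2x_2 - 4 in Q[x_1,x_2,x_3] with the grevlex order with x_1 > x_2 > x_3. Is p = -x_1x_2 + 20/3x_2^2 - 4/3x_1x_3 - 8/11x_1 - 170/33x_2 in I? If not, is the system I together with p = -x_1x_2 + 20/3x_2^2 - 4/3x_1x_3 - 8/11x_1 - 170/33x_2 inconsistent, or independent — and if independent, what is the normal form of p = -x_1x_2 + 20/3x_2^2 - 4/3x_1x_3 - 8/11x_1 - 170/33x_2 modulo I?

-x_1x_2 + 20/3x_2^2 - 4/3x_1x_3 - 8/11x_1 - 170/33x_2 lies in I (it reduces to 0).

First compute the reduced Gröbner basis of I by Buchberger's algorithm.
f_1 = -11x_2x_3 - 2x_1 + 6x_2, LT = x_2x_3.
f_2 = 3x_2x_3 + 4x_3^2 + 2x_2 - 4, LT = x_2x_3.

S(f_1,f_2): lcm = x_2x_3. S = -4/3x_3^2 + 2/11x_1 - 40/33x_2 + 4/3.
  reduce S modulo (f_1, f_2):
  remainder -4/3x_3^2 + 2/11x_1 - 40/33x_2 + 4/3 ≠ 0; add h_3 = -4/3x_3^2 + 2/11x_1 - 40/33x_2 + 4/3 to the basis.

S(f_1,h_3): lcm = x_2x_3^2. S = 3/22x_1x_2 - 10/11x_2^2 + 2/11x_1x_3 - 6/11x_2x_3 + x_2.
  reduce S modulo (f_1, f_2, h_3):
  remainder 3/22x_1x_2 - 10/11x_2^2 + 2/11x_1x_3 + 12/121x_1 + 85/121x_2 ≠ 0; add h_4 = 3/22x_1x_2 - 10/11x_2^2 + 2/11x_1x_3 + 12/121x_1 + 85/121x_2 to the basis.

The other S-polynomials (S(f_2,h_3), S(f_1,h_4), S(f_2,h_4), S(h_3,h_4)) all reduce to 0 modulo the current basis, so we have a Gröbner basis.
Inter-reduce: drop elements whose leading term is divisible by another's, tail-reduce, and make monic.
Reduced Gröbner basis: {x_1x_2 - 20/3x_2^2 + 4/3x_1x_3 + 8/11x_1 + 170/33x_2, x_2x_3 + 2/11x_1 - 6/11x_2, x_3^2 - 3/22x_1 + 10/11x_2 - 1}.
Label its elements g_1 = x_1x_2 - 20/3x_2^2 + 4/3x_1x_3 + 8/11x_1 + 170/33x_2, g_2 = x_2x_3 + 2/11x_1 - 6/11x_2, g_3 = x_3^2 - 3/22x_1 + 10/11x_2 - 1.

Reduce p = -x_1x_2 + 20/3x_2^2 - 4/3x_1x_3 - 8/11x_1 - 170/33x_2 modulo G:
  leading term x_1x_2: subtract (-1)·g_1 from -x_1x_2 + 20/3x_2^2 - 4/3x_1x_3 - 8/11x_1 - 170/33x_2 → 0
  normal form = 0.
Since the normal form is 0, p ∈ I.

Ideal membership is decidable via reduction modulo a Gröbner basis.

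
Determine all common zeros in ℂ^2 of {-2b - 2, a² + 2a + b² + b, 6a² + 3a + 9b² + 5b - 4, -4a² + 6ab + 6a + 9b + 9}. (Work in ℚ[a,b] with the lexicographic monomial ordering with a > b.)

Compute a lex Gröbner basis by Buchberger's algorithm.
f_1 = -2b - 2, LT = b.
f_2 = a² + 2a + b² + b, LT = a².
f_3 = 6a² + 3a + 9b² + 5b - 4, LT = a².
f_4 = -4a² + 6ab + 6a + 9b + 9, LT = a².

S(f_1,f_2): leading monomials are coprime, so the S-polynomial reduces to 0 (Buchberger's first criterion).
S(f_1,f_3): leading monomials are coprime, so the S-polynomial reduces to 0 (Buchberger's first criterion).
S(f_1,f_4): leading monomials are coprime, so the S-polynomial reduces to 0 (Buchberger's first criterion).
S(f_2,f_3): lcm = a². S = 3/2a - ½b² + ⅙b + ⅔.
  leading term a: no divisor's leading term divides it; move 3/2a to the remainder.
  leading term b²: subtract (¼b)·f_1 from -½b² + ⅙b + ⅔ → ⅔b + ⅔
  leading term b: subtract (-⅓)·f_1 from ⅔b + ⅔ → 0
  remainder 3/2a ≠ 0; add h_5 = 3/2a to the basis.

S(f_2,f_4): lcm = a². S = 3/2ab + 7/2a + b² + 13/4b + 9/4.
  leading term ab: subtract (-¾a)·f_1 from 3/2ab + 7/2a + b² + 13/4b + 9/4 → 2a + b² + 13/4b + 9/4
  leading term a: subtract (4/3)·h_5 from 2a + b² + 13/4b + 9/4 → b² + 13/4b + 9/4
  leading term b²: subtract (-½b)·f_1 from b² + 13/4b + 9/4 → 9/4b + 9/4
  leading term b: subtract (-9/8)·f_1 from 9/4b + 9/4 → 0
  remainder 0.

S(f_3,f_4): lcm = a². S = 3/2ab + 2a + 3/2b² + 37/12b + 19/12.
  leading term ab: subtract (-¾a)·f_1 from 3/2ab + 2a + 3/2b² + 37/12b + 19/12 → ½a + 3/2b² + 37/12b + 19/12
  leading term a: subtract (⅓)·h_5 from ½a + 3/2b² + 37/12b + 19/12 → 3/2b² + 37/12b + 19/12
  leading term b²: subtract (-¾b)·f_1 from 3/2b² + 37/12b + 19/12 → 19/12b + 19/12
  leading term b: subtract (-19/24)·f_1 from 19/12b + 19/12 → 0
  remainder 0.

S(f_1,h_5): leading monomials are coprime, so the S-polynomial reduces to 0 (Buchberger's first criterion).
S(f_2,h_5): lcm = a². S = 2a + b² + b.
  leading term a: subtract (4/3)·h_5 from 2a + b² + b → b² + b
  leading term b²: subtract (-½b)·f_1 from b² + b → 0
  remainder 0.

S(f_3,h_5): lcm = a². S = ½a + 3/2b² + ⅚b - ⅔.
  leading term a: subtract (⅓)·h_5 from ½a + 3/2b² + ⅚b - ⅔ → 3/2b² + ⅚b - ⅔
  leading term b²: subtract (-¾b)·f_1 from 3/2b² + ⅚b - ⅔ → -⅔b - ⅔
  leading term b: subtract (⅓)·f_1 from -⅔b - ⅔ → 0
  remainder 0.

S(f_4,h_5): lcm = a². S = -3/2ab - 3/2a - 9/4b - 9/4.
  leading term ab: subtract (¾a)·f_1 from -3/2ab - 3/2a - 9/4b - 9/4 → -9/4b - 9/4
  leading term b: subtract (9/8)·f_1 from -9/4b - 9/4 → 0
  remainder 0.

Every S-polynomial of the final basis reduces to 0, so we have a Gröbner basis.
Inter-reduce: drop elements whose leading term is divisible by another's, tail-reduce, and make monic.
Reduced Gröbner basis: {a, b + 1}.

The lex basis is triangular: the last element involves only b. Solving b + 1 = 0 gives b ∈ {-1}; substituting each value into the earlier elements determines the remaining variables.
  b = -1: the earlier basis element becomes a = 0, giving a = 0 — point (0, -1).

{(0, -1)}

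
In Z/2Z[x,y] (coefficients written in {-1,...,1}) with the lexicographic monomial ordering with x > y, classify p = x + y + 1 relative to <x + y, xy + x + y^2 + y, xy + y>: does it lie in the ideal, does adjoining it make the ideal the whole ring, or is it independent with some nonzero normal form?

First compute the reduced Gröbner basis of I by Buchberger's algorithm.
f_1 = x + y, LT = x.
f_2 = xy + x + y^2 + y, LT = xy.
f_3 = xy + y, LT = xy.

S(f_1,f_3): lcm = xy. S = y^2 + y.
  leading term y^2: no divisor's leading term divides it; move y^2 to the remainder.
  leading term y: no divisor's leading term divides it; move y to the remainder.
  remainder y^2 + y ≠ 0; add h_4 = y^2 + y to the basis.

The other S-polynomials (S(f_1,f_2), S(f_2,f_3), S(f_1,h_4), S(f_2,h_4), S(f_3,h_4)) all reduce to 0 modulo the current basis, so we have a Gröbner basis.
Inter-reduce: drop elements whose leading term is divisible by another's, tail-reduce, and make monic.
Reduced Gröbner basis: {x + y, y^2 + y}.
Label its elements g_1 = x + y, g_2 = y^2 + y.

Reduce p = x + y + 1 modulo G:
  leading term x: subtract (1)·g_1 from x + y + 1 → 1
  leading term 1: no divisor's leading term divides it; move 1 to the remainder.
  normal form = 1.
The normal form is nonzero, so p ∉ I. Since p minus its normal form lies in I, I + (p) = I + (r) where r = 1; decide whether this ideal is the whole ring.
Here r = 1 is a nonzero constant, hence a unit: 1 ∈ I + (p), the Gröbner basis of I + (p) is {1}, and the enlarged system has no common solution — adjoining p is inconsistent.

Adjoining x + y + 1 makes the ideal the whole ring: the system is inconsistent.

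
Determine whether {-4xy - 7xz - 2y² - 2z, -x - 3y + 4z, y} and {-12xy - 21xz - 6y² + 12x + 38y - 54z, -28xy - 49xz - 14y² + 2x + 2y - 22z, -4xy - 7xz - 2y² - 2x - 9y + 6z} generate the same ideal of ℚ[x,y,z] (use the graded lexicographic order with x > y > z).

Yes, the ideals are equal.

Two ideals are equal iff their reduced Gröbner bases coincide (the reduced basis is unique for a fixed ordering).
Buchberger on the first generating set:
f_1 = -4xy - 7xz - 2y² - 2z, LT = xy.
f_2 = -x - 3y + 4z, LT = x.
f_3 = y, LT = y.

S(f_1,f_2): lcm = xy. S = 7/4xz - 5/2y² + 4yz + ½z.
  leading term xz: subtract (-7/4z)·f_2 from 7/4xz - 5/2y² + 4yz + ½z → -5/2y² - 5/4yz + 7z² + ½z
  leading term y²: subtract (-5/2y)·f_3 from -5/2y² - 5/4yz + 7z² + ½z → -5/4yz + 7z² + ½z
  leading term yz: subtract (-5/4z)·f_3 from -5/4yz + 7z² + ½z → 7z² + ½z
  leading term z²: no divisor's leading term divides it; move 7z² to the remainder.
  leading term z: no divisor's leading term divides it; move ½z to the remainder.
  remainder 7z² + ½z ≠ 0; add g_4 = 7z² + ½z to the basis.

The other S-polynomials (S(f_1,f_3), S(f_2,f_3), S(f_1,g_4), S(f_2,g_4), S(f_3,g_4)) all reduce to 0 modulo the current basis, so we have a Gröbner basis.
Inter-reduce: drop elements whose leading term is divisible by another's, tail-reduce, and make monic.
Reduced Gröbner basis: {z² + 1/14z, x - 4z, y}.

Buchberger on the second generating set:
h_1 = -12xy - 21xz - 6y² + 12x + 38y - 54z, LT = xy.
h_2 = -28xy - 49xz - 14y² + 2x + 2y - 22z, LT = xy.
h_3 = -4xy - 7xz - 2y² - 2x - 9y + 6z, LT = xy.

S(h_1,h_2): lcm = xy. S = -13/14x - 65/21y + 26/7z.
  leading term x: no divisor's leading term divides it; move -13/14x to the remainder.
  leading term y: no divisor's leading term divides it; move -65/21y to the remainder.
  leading term z: no divisor's leading term divides it; move 26/7z to the remainder.
  remainder -13/14x - 65/21y + 26/7z ≠ 0; add k_4 = -13/14x - 65/21y + 26/7z to the basis.

S(h_1,h_3): lcm = xy. S = -3/2x - 65/12y + 6z.
  leading term x: subtract (21/13)·k_4 from -3/2x - 65/12y + 6z → -5/12y
  leading term y: no divisor's leading term divides it; move -5/12y to the remainder.
  remainder -5/12y ≠ 0; add k_5 = -5/12y to the basis.

S(h_1,k_4): lcm = xy. S = 7/4xz - 17/6y² + 4yz - x - 19/6y + 9/2z.
  leading term xz: subtract (-49/26z)·k_4 from 7/4xz - 17/6y² + 4yz - x - 19/6y + 9/2z → -17/6y² - 11/6yz + 7z² - x - 19/6y + 9/2z
  leading term y²: subtract (34/5y)·k_5 from -17/6y² - 11/6yz + 7z² - x - 19/6y + 9/2z → -11/6yz + 7z² - x - 19/6y + 9/2z
  leading term yz: subtract (22/5z)·k_5 from -11/6yz + 7z² - x - 19/6y + 9/2z → 7z² - x - 19/6y + 9/2z
  leading term z²: no divisor's leading term divides it; move 7z² to the remainder.
  leading term x: subtract (14/13)·k_4 from -x - 19/6y + 9/2z → ⅙y + ½z
  leading term y: subtract (-⅖)·k_5 from ⅙y + ½z → ½z
  leading term z: no divisor's leading term divides it; move ½z to the remainder.
  remainder 7z² + ½z ≠ 0; add k_6 = 7z² + ½z to the basis.

The other S-polynomials (S(h_2,h_3), S(h_2,k_4), S(h_3,k_4), S(h_1,k_5), S(h_2,k_5), S(h_3,k_5), S(k_4,k_5), S(h_1,k_6), S(h_2,k_6), S(h_3,k_6), S(k_4,k_6), S(k_5,k_6)) all reduce to 0 modulo the current basis, so we have a Gröbner basis.
Inter-reduce: drop elements whose leading term is divisible by another's, tail-reduce, and make monic.
Reduced Gröbner basis: {z² + 1/14z, x - 4z, y}.

Same reduced basis, so the two generating sets span the same ideal.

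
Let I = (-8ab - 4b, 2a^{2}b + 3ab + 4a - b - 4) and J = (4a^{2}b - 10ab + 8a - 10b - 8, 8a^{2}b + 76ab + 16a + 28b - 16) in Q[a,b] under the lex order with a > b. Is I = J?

Yes, the ideals are equal.

Since reduced Gröbner bases are canonical representatives of ideals under a given ordering, it suffices to compute and compare them.
Buchberger on the first generating set:
f_1 = -8ab - 4b, LT = ab.
f_2 = 2a^{2}b + 3ab + 4a - b - 4, LT = a^{2}b.

S(f_1,f_2): lcm = a^{2}b. S = -ab - 2a + \tfrac{1}{2}b + 2.
  leading term ab: subtract (\tfrac{1}{8})·f_1 from -ab - 2a + \tfrac{1}{2}b + 2 → -2a + b + 2
  leading term a: no divisor's leading term divides it; move -2a to the remainder.
  leading term b: no divisor's leading term divides it; move b to the remainder.
  leading term 1: no divisor's leading term divides it; move 2 to the remainder.
  remainder -2a + b + 2 ≠ 0; add g_3 = -2a + b + 2 to the basis.

S(f_1,g_3): lcm = ab. S = \tfrac{1}{2}b^{2} + \tfrac{3}{2}b.
  leading term b^{2}: no divisor's leading term divides it; move \tfrac{1}{2}b^{2} to the remainder.
  leading term b: no divisor's leading term divides it; move \tfrac{3}{2}b to the remainder.
  remainder \tfrac{1}{2}b^{2} + \tfrac{3}{2}b ≠ 0; add g_4 = \tfrac{1}{2}b^{2} + \tfrac{3}{2}b to the basis.

The other S-polynomials (S(f_2,g_3), S(f_1,g_4), S(f_2,g_4), S(g_3,g_4)) all reduce to 0 modulo the current basis, so we have a Gröbner basis.
Inter-reduce: drop elements whose leading term is divisible by another's, tail-reduce, and make monic.
Reduced Gröbner basis: {a - \tfrac{1}{2}b - 1, b^{2} + 3b}.

Buchberger on the second generating set:
h_1 = 4a^{2}b - 10ab + 8a - 10b - 8, LT = a^{2}b.
h_2 = 8a^{2}b + 76ab + 16a + 28b - 16, LT = a^{2}b.

S(h_1,h_2): lcm = a^{2}b. S = -12ab - 6b.
  leading term ab: no divisor's leading term divides it; move -12ab to the remainder.
  leading term b: no divisor's leading term divides it; move -6b to the remainder.
  remainder -12ab - 6b ≠ 0; add k_3 = -12ab - 6b to the basis.

S(h_1,k_3): lcm = a^{2}b. S = -3ab + 2a - \tfrac{5}{2}b - 2.
  leading term ab: subtract (\tfrac{1}{4})·k_3 from -3ab + 2a - \tfrac{5}{2}b - 2 → 2a - b - 2
  leading term a: no divisor's leading term divides it; move 2a to the remainder.
  leading term b: no divisor's leading term divides it; move -b to the remainder.
  leading term 1: no divisor's leading term divides it; move -2 to the remainder.
  remainder 2a - b - 2 ≠ 0; add k_4 = 2a - b - 2 to the basis.

S(h_1,k_4): lcm = a^{2}b. S = \tfrac{1}{2}ab^{2} - \tfrac{3}{2}ab + 2a - \tfrac{5}{2}b - 2.
  leading term ab^{2}: subtract (-\tfrac{1}{24}b)·k_3 from \tfrac{1}{2}ab^{2} - \tfrac{3}{2}ab + 2a - \tfrac{5}{2}b - 2 → -\tfrac{3}{2}ab + 2a - \tfrac{1}{4}b^{2} - \tfrac{5}{2}b - 2
  leading term ab: subtract (\tfrac{1}{8})·k_3 from -\tfrac{3}{2}ab + 2a - \tfrac{1}{4}b^{2} - \tfrac{5}{2}b - 2 → 2a - \tfrac{1}{4}b^{2} - \tfrac{7}{4}b - 2
  leading term a: subtract (1)·k_4 from 2a - \tfrac{1}{4}b^{2} - \tfrac{7}{4}b - 2 → -\tfrac{1}{4}b^{2} - \tfrac{3}{4}b
  leading term b^{2}: no divisor's leading term divides it; move -\tfrac{1}{4}b^{2} to the remainder.
  leading term b: no divisor's leading term divides it; move -\tfrac{3}{4}b to the remainder.
  remainder -\tfrac{1}{4}b^{2} - \tfrac{3}{4}b ≠ 0; add k_5 = -\tfrac{1}{4}b^{2} - \tfrac{3}{4}b to the basis.

The other S-polynomials (S(h_2,k_3), S(h_2,k_4), S(k_3,k_4), S(h_1,k_5), S(h_2,k_5), S(k_3,k_5), S(k_4,k_5)) all reduce to 0 modulo the current basis, so we have a Gröbner basis.
Inter-reduce: drop elements whose leading term is divisible by another's, tail-reduce, and make monic.
Reduced Gröbner basis: {a - \tfrac{1}{2}b - 1, b^{2} + 3b}.

These coincide, so the ideals are equal.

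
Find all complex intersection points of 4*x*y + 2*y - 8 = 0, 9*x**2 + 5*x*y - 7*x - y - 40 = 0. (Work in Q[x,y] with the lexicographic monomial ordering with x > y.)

Compute a lex Gröbner basis by Buchberger's algorithm.
f_1 = 4*x*y + 2*y - 8, LT = x*y.
f_2 = 9*x**2 + 5*x*y - 7*x - y - 40, LT = x**2.

S(f_1,f_2): lcm = x**2*y. S = -5/9*x*y**2 + 23/18*x*y - 2*x + 1/9*y**2 + 40/9*y.
  leading term x*y**2: subtract (-5/36*y)·f_1 from -5/9*x*y**2 + 23/18*x*y - 2*x + 1/9*y**2 + 40/9*y → 23/18*x*y - 2*x + 7/18*y**2 + 10/3*y
  leading term x*y: subtract (23/72)·f_1 from 23/18*x*y - 2*x + 7/18*y**2 + 10/3*y → -2*x + 7/18*y**2 + 97/36*y + 23/9
  leading term x: no divisor's leading term divides it; move -2*x to the remainder.
  leading term y**2: no divisor's leading term divides it; move 7/18*y**2 to the remainder.
  leading term y: no divisor's leading term divides it; move 97/36*y to the remainder.
  leading term 1: no divisor's leading term divides it; move 23/9 to the remainder.
  remainder -2*x + 7/18*y**2 + 97/36*y + 23/9 ≠ 0; add h_3 = -2*x + 7/18*y**2 + 97/36*y + 23/9 to the basis.

S(f_1,h_3): lcm = x*y. S = 7/36*y**3 + 97/72*y**2 + 16/9*y - 2.
  leading term y**3: no divisor's leading term divides it; move 7/36*y**3 to the remainder.
  leading term y**2: no divisor's leading term divides it; move 97/72*y**2 to the remainder.
  leading term y: no divisor's leading term divides it; move 16/9*y to the remainder.
  leading term 1: no divisor's leading term divides it; move -2 to the remainder.
  remainder 7/36*y**3 + 97/72*y**2 + 16/9*y - 2 ≠ 0; add h_4 = 7/36*y**3 + 97/72*y**2 + 16/9*y - 2 to the basis.

The other S-polynomials (S(f_2,h_3), S(f_1,h_4), S(f_2,h_4), S(h_3,h_4)) all reduce to 0 modulo the current basis, so we have a Gröbner basis.
Inter-reduce: drop elements whose leading term is divisible by another's, tail-reduce, and make monic.
Reduced Gröbner basis: {x - 7/36*y**2 - 97/72*y - 23/18, y**3 + 97/14*y**2 + 64/7*y - 72/7}.

The lex basis is triangular: the last element involves only y. Solving y**3 + 97/14*y**2 + 64/7*y - 72/7 = 0 gives y ∈ {-4, -41/28 + sqrt(3697)/28, -sqrt(3697)/28 - 41/28}; substituting each value into the earlier elements determines the remaining variables.
  y = -4: the earlier basis element becomes x + 1 = 0, giving x = -1 — point (-1, -4).
  y = -41/28 + sqrt(3697)/28: the earlier basis element becomes x - sqrt(3697)/36 - 23/36 = 0, giving x = 23/36 + sqrt(3697)/36 — point (23/36 + sqrt(3697)/36, -41/28 + sqrt(3697)/28).
  y = -sqrt(3697)/28 - 41/28: the earlier basis element becomes x - 23/36 + sqrt(3697)/36 = 0, giving x = 23/36 - sqrt(3697)/36 — point (23/36 - sqrt(3697)/36, -sqrt(3697)/28 - 41/28).
This is the nonlinear analogue of row-reducing a linear system.

{(-1, -4), (23/36 + sqrt(3697)/36, -41/28 + sqrt(3697)/28), (23/36 - sqrt(3697)/36, -sqrt(3697)/28 - 41/28)}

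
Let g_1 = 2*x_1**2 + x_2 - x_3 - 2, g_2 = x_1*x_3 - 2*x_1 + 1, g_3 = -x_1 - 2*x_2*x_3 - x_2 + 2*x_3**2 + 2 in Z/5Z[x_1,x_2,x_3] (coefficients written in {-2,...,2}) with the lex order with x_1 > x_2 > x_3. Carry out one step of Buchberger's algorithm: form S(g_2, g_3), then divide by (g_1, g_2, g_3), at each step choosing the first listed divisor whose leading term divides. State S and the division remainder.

lcm(LM(g_2), LM(g_3)) = x_1*x_3.
S = (lcm/LT(g_2))·g_2 − (lcm/LT(g_3))·g_3 = -2*x_1 - 2*x_2*x_3**2 - x_2*x_3 + 2*x_3**3 + 2*x_3 + 1.
Reduce S modulo (g_1, g_2, g_3) in that order:
  leading term x_1: subtract (2)·g_3 from -2*x_1 - 2*x_2*x_3**2 - x_2*x_3 + 2*x_3**3 + 2*x_3 + 1 → -2*x_2*x_3**2 - 2*x_2*x_3 + 2*x_2 + 2*x_3**3 + x_3**2 + 2*x_3 + 2
  leading term x_2*x_3**2: no divisor's leading term divides it; move -2*x_2*x_3**2 to the remainder.
  leading term x_2*x_3: no divisor's leading term divides it; move -2*x_2*x_3 to the remainder.
  leading term x_2: no divisor's leading term divides it; move 2*x_2 to the remainder.
  leading term x_3**3: no divisor's leading term divides it; move 2*x_3**3 to the remainder.
  leading term x_3**2: no divisor's leading term divides it; move x_3**2 to the remainder.
  leading term x_3: no divisor's leading term divides it; move 2*x_3 to the remainder.
  leading term 1: no divisor's leading term divides it; move 2 to the remainder.
The remainder -2*x_2*x_3**2 - 2*x_2*x_3 + 2*x_2 + 2*x_3**3 + x_3**2 + 2*x_3 + 2 is nonzero, so it would be added as the next basis element.

S(g_2, g_3) = -2*x_1 - 2*x_2*x_3**2 - x_2*x_3 + 2*x_3**3 + 2*x_3 + 1; remainder on division = -2*x_2*x_3**2 - 2*x_2*x_3 + 2*x_2 + 2*x_3**3 + x_3**2 + 2*x_3 + 2.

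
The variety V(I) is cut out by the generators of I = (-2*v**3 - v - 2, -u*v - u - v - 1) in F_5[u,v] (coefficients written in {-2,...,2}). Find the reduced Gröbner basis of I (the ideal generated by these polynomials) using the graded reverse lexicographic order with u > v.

G = {v**3 - 2*v + 1, u + 1}

f_1 = -2*v**3 - v - 2, LT = v**3.
f_2 = -u*v - u - v - 1, LT = u*v.

S(f_1,f_2): lcm = u*v**3. S = -u*v**2 - v**3 - 2*u*v - v**2 + u.
  leading term u*v**2: subtract (v)·f_2 from -u*v**2 - v**3 - 2*u*v - v**2 + u → -v**3 - u*v + u + v
  leading term v**3: subtract (-2)·f_1 from -v**3 - u*v + u + v → -u*v + u - v + 1
  leading term u*v: subtract (1)·f_2 from -u*v + u - v + 1 → 2*u + 2
  leading term u: no divisor's leading term divides it; move 2*u to the remainder.
  leading term 1: no divisor's leading term divides it; move 2 to the remainder.
  remainder 2*u + 2 ≠ 0; add g_3 = 2*u + 2 to the basis.

The other S-polynomials (S(f_1,g_3), S(f_2,g_3)) all reduce to 0 modulo the current basis, so we have a Gröbner basis.
Inter-reduce: drop elements whose leading term is divisible by another's, tail-reduce, and make monic.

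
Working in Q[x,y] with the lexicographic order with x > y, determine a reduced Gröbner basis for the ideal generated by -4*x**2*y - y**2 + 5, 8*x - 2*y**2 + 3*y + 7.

f_1 = -4*x**2*y - y**2 + 5, LT = x**2*y.
f_2 = 8*x - 2*y**2 + 3*y + 7, LT = x.

S(f_1,f_2): lcm = x**2*y. S = 1/4*x*y**3 - 3/8*x*y**2 - 7/8*x*y + 1/4*y**2 - 5/4.
  leading term x*y**3: subtract (1/32*y**3)·f_2 from 1/4*x*y**3 - 3/8*x*y**2 - 7/8*x*y + 1/4*y**2 - 5/4 → -3/8*x*y**2 - 7/8*x*y + 1/16*y**5 - 3/32*y**4 - 7/32*y**3 + 1/4*y**2 - 5/4
  leading term x*y**2: subtract (-3/64*y**2)·f_2 from -3/8*x*y**2 - 7/8*x*y + 1/16*y**5 - 3/32*y**4 - 7/32*y**3 + 1/4*y**2 - 5/4 → -7/8*x*y + 1/16*y**5 - 3/16*y**4 - 5/64*y**3 + 37/64*y**2 - 5/4
  leading term x*y: subtract (-7/64*y)·f_2 from -7/8*x*y + 1/16*y**5 - 3/16*y**4 - 5/64*y**3 + 37/64*y**2 - 5/4 → 1/16*y**5 - 3/16*y**4 - 19/64*y**3 + 29/32*y**2 + 49/64*y - 5/4
  leading term y**5: no divisor's leading term divides it; move 1/16*y**5 to the remainder.
  leading term y**4: no divisor's leading term divides it; move -3/16*y**4 to the remainder.
  leading term y**3: no divisor's leading term divides it; move -19/64*y**3 to the remainder.
  leading term y**2: no divisor's leading term divides it; move 29/32*y**2 to the remainder.
  leading term y: no divisor's leading term divides it; move 49/64*y to the remainder.
  leading term 1: no divisor's leading term divides it; move -5/4 to the remainder.
  remainder 1/16*y**5 - 3/16*y**4 - 19/64*y**3 + 29/32*y**2 + 49/64*y - 5/4 ≠ 0; add g_3 = 1/16*y**5 - 3/16*y**4 - 19/64*y**3 + 29/32*y**2 + 49/64*y - 5/4 to the basis.

The other S-polynomials (S(f_1,g_3), S(f_2,g_3)) all reduce to 0 modulo the current basis, so we have a Gröbner basis.
Inter-reduce: drop elements whose leading term is divisible by another's, tail-reduce, and make monic.

G = {x - 1/4*y**2 + 3/8*y + 7/8, y**5 - 3*y**4 - 19/4*y**3 + 29/2*y**2 + 49/4*y - 20}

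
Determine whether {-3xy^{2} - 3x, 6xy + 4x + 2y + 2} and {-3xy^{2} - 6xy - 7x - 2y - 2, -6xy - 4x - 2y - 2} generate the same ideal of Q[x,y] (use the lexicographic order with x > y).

Yes, the ideals are equal.

Since reduced Gröbner bases are canonical representatives of ideals under a given ordering, it suffices to compute and compare them.
Buchberger on the first generating set:
f_1 = -3xy^{2} - 3x, LT = xy^{2}.
f_2 = 6xy + 4x + 2y + 2, LT = xy.

S(f_1,f_2): lcm = xy^{2}. S = -\tfrac{2}{3}xy + x - \tfrac{1}{3}y^{2} - \tfrac{1}{3}y.
  leading term xy: subtract (-\tfrac{1}{9})·f_2 from -\tfrac{2}{3}xy + x - \tfrac{1}{3}y^{2} - \tfrac{1}{3}y → \tfrac{13}{9}x - \tfrac{1}{3}y^{2} - \tfrac{1}{9}y + \tfrac{2}{9}
  leading term x: no divisor's leading term divides it; move \tfrac{13}{9}x to the remainder.
  leading term y^{2}: no divisor's leading term divides it; move -\tfrac{1}{3}y^{2} to the remainder.
  leading term y: no divisor's leading term divides it; move -\tfrac{1}{9}y to the remainder.
  leading term 1: no divisor's leading term divides it; move \tfrac{2}{9} to the remainder.
  remainder \tfrac{13}{9}x - \tfrac{1}{3}y^{2} - \tfrac{1}{9}y + \tfrac{2}{9} ≠ 0; add g_3 = \tfrac{13}{9}x - \tfrac{1}{3}y^{2} - \tfrac{1}{9}y + \tfrac{2}{9} to the basis.

S(f_1,g_3): lcm = xy^{2}. S = x + \tfrac{3}{13}y^{4} + \tfrac{1}{13}y^{3} - \tfrac{2}{13}y^{2}.
  leading term x: subtract (\tfrac{9}{13})·g_3 from x + \tfrac{3}{13}y^{4} + \tfrac{1}{13}y^{3} - \tfrac{2}{13}y^{2} → \tfrac{3}{13}y^{4} + \tfrac{1}{13}y^{3} + \tfrac{1}{13}y^{2} + \tfrac{1}{13}y - \tfrac{2}{13}
  leading term y^{4}: no divisor's leading term divides it; move \tfrac{3}{13}y^{4} to the remainder.
  leading term y^{3}: no divisor's leading term divides it; move \tfrac{1}{13}y^{3} to the remainder.
  leading term y^{2}: no divisor's leading term divides it; move \tfrac{1}{13}y^{2} to the remainder.
  leading term y: no divisor's leading term divides it; move \tfrac{1}{13}y to the remainder.
  leading term 1: no divisor's leading term divides it; move -\tfrac{2}{13} to the remainder.
  remainder \tfrac{3}{13}y^{4} + \tfrac{1}{13}y^{3} + \tfrac{1}{13}y^{2} + \tfrac{1}{13}y - \tfrac{2}{13} ≠ 0; add g_4 = \tfrac{3}{13}y^{4} + \tfrac{1}{13}y^{3} + \tfrac{1}{13}y^{2} + \tfrac{1}{13}y - \tfrac{2}{13} to the basis.

S(f_2,g_3): lcm = xy. S = \tfrac{2}{3}x + \tfrac{3}{13}y^{3} + \tfrac{1}{13}y^{2} + \tfrac{7}{39}y + \tfrac{1}{3}.
  leading term x: subtract (\tfrac{6}{13})·g_3 from \tfrac{2}{3}x + \tfrac{3}{13}y^{3} + \tfrac{1}{13}y^{2} + \tfrac{7}{39}y + \tfrac{1}{3} → \tfrac{3}{13}y^{3} + \tfrac{3}{13}y^{2} + \tfrac{3}{13}y + \tfrac{3}{13}
  leading term y^{3}: no divisor's leading term divides it; move \tfrac{3}{13}y^{3} to the remainder.
  leading term y^{2}: no divisor's leading term divides it; move \tfrac{3}{13}y^{2} to the remainder.
  leading term y: no divisor's leading term divides it; move \tfrac{3}{13}y to the remainder.
  leading term 1: no divisor's leading term divides it; move \tfrac{3}{13} to the remainder.
  remainder \tfrac{3}{13}y^{3} + \tfrac{3}{13}y^{2} + \tfrac{3}{13}y + \tfrac{3}{13} ≠ 0; add g_5 = \tfrac{3}{13}y^{3} + \tfrac{3}{13}y^{2} + \tfrac{3}{13}y + \tfrac{3}{13} to the basis.

The other S-polynomials (S(f_1,g_4), S(f_2,g_4), S(g_3,g_4), S(f_1,g_5), S(f_2,g_5), S(g_3,g_5), S(g_4,g_5)) all reduce to 0 modulo the current basis, so we have a Gröbner basis.
Inter-reduce: drop elements whose leading term is divisible by another's, tail-reduce, and make monic.
Reduced Gröbner basis: {x - \tfrac{3}{13}y^{2} - \tfrac{1}{13}y + \tfrac{2}{13}, y^{3} + y^{2} + y + 1}.

Buchberger on the second generating set:
h_1 = -3xy^{2} - 6xy - 7x - 2y - 2, LT = xy^{2}.
h_2 = -6xy - 4x - 2y - 2, LT = xy.

S(h_1,h_2): lcm = xy^{2}. S = \tfrac{4}{3}xy + \tfrac{7}{3}x - \tfrac{1}{3}y^{2} + \tfrac{1}{3}y + \tfrac{2}{3}.
  leading term xy: subtract (-\tfrac{2}{9})·h_2 from \tfrac{4}{3}xy + \tfrac{7}{3}x - \tfrac{1}{3}y^{2} + \tfrac{1}{3}y + \tfrac{2}{3} → \tfrac{13}{9}x - \tfrac{1}{3}y^{2} - \tfrac{1}{9}y + \tfrac{2}{9}
  leading term x: no divisor's leading term divides it; move \tfrac{13}{9}x to the remainder.
  leading term y^{2}: no divisor's leading term divides it; move -\tfrac{1}{3}y^{2} to the remainder.
  leading term y: no divisor's leading term divides it; move -\tfrac{1}{9}y to the remainder.
  leading term 1: no divisor's leading term divides it; move \tfrac{2}{9} to the remainder.
  remainder \tfrac{13}{9}x - \tfrac{1}{3}y^{2} - \tfrac{1}{9}y + \tfrac{2}{9} ≠ 0; add k_3 = \tfrac{13}{9}x - \tfrac{1}{3}y^{2} - \tfrac{1}{9}y + \tfrac{2}{9} to the basis.

S(h_1,k_3): lcm = xy^{2}. S = 2xy + \tfrac{7}{3}x + \tfrac{3}{13}y^{4} + \tfrac{1}{13}y^{3} - \tfrac{2}{13}y^{2} + \tfrac{2}{3}y + \tfrac{2}{3}.
  leading term xy: subtract (-\tfrac{1}{3})·h_2 from 2xy + \tfrac{7}{3}x + \tfrac{3}{13}y^{4} + \tfrac{1}{13}y^{3} - \tfrac{2}{13}y^{2} + \tfrac{2}{3}y + \tfrac{2}{3} → x + \tfrac{3}{13}y^{4} + \tfrac{1}{13}y^{3} - \tfrac{2}{13}y^{2}
  leading term x: subtract (\tfrac{9}{13})·k_3 from x + \tfrac{3}{13}y^{4} + \tfrac{1}{13}y^{3} - \tfrac{2}{13}y^{2} → \tfrac{3}{13}y^{4} + \tfrac{1}{13}y^{3} + \tfrac{1}{13}y^{2} + \tfrac{1}{13}y - \tfrac{2}{13}
  leading term y^{4}: no divisor's leading term divides it; move \tfrac{3}{13}y^{4} to the remainder.
  leading term y^{3}: no divisor's leading term divides it; move \tfrac{1}{13}y^{3} to the remainder.
  leading term y^{2}: no divisor's leading term divides it; move \tfrac{1}{13}y^{2} to the remainder.
  leading term y: no divisor's leading term divides it; move \tfrac{1}{13}y to the remainder.
  leading term 1: no divisor's leading term divides it; move -\tfrac{2}{13} to the remainder.
  remainder \tfrac{3}{13}y^{4} + \tfrac{1}{13}y^{3} + \tfrac{1}{13}y^{2} + \tfrac{1}{13}y - \tfrac{2}{13} ≠ 0; add k_4 = \tfrac{3}{13}y^{4} + \tfrac{1}{13}y^{3} + \tfrac{1}{13}y^{2} + \tfrac{1}{13}y - \tfrac{2}{13} to the basis.

S(h_2,k_3): lcm = xy. S = \tfrac{2}{3}x + \tfrac{3}{13}y^{3} + \tfrac{1}{13}y^{2} + \tfrac{7}{39}y + \tfrac{1}{3}.
  leading term x: subtract (\tfrac{6}{13})·k_3 from \tfrac{2}{3}x + \tfrac{3}{13}y^{3} + \tfrac{1}{13}y^{2} + \tfrac{7}{39}y + \tfrac{1}{3} → \tfrac{3}{13}y^{3} + \tfrac{3}{13}y^{2} + \tfrac{3}{13}y + \tfrac{3}{13}
  leading term y^{3}: no divisor's leading term divides it; move \tfrac{3}{13}y^{3} to the remainder.
  leading term y^{2}: no divisor's leading term divides it; move \tfrac{3}{13}y^{2} to the remainder.
  leading term y: no divisor's leading term divides it; move \tfrac{3}{13}y to the remainder.
  leading term 1: no divisor's leading term divides it; move \tfrac{3}{13} to the remainder.
  remainder \tfrac{3}{13}y^{3} + \tfrac{3}{13}y^{2} + \tfrac{3}{13}y + \tfrac{3}{13} ≠ 0; add k_5 = \tfrac{3}{13}y^{3} + \tfrac{3}{13}y^{2} + \tfrac{3}{13}y + \tfrac{3}{13} to the basis.

The other S-polynomials (S(h_1,k_4), S(h_2,k_4), S(k_3,k_4), S(h_1,k_5), S(h_2,k_5), S(k_3,k_5), S(k_4,k_5)) all reduce to 0 modulo the current basis, so we have a Gröbner basis.
Inter-reduce: drop elements whose leading term is divisible by another's, tail-reduce, and make monic.
Reduced Gröbner basis: {x - \tfrac{3}{13}y^{2} - \tfrac{1}{13}y + \tfrac{2}{13}, y^{3} + y^{2} + y + 1}.

These coincide, so the ideals are equal.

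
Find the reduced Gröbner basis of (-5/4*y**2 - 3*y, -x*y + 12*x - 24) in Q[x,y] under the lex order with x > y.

f_1 = -5/4*y**2 - 3*y, LT = y**2.
f_2 = -x*y + 12*x - 24, LT = x*y.

S(f_1,f_2): lcm = x*y**2. S = 72/5*x*y - 24*y.
  reduce S modulo (f_1, f_2):
  remainder 864/5*x - 24*y - 1728/5 ≠ 0; add g_3 = 864/5*x - 24*y - 1728/5 to the basis.

The other S-polynomials (S(f_1,g_3), S(f_2,g_3)) all reduce to 0 modulo the current basis, so we have a Gröbner basis.
Inter-reduce: drop elements whose leading term is divisible by another's, tail-reduce, and make monic.

G = {x - 5/36*y - 2, y**2 + 12/5*y}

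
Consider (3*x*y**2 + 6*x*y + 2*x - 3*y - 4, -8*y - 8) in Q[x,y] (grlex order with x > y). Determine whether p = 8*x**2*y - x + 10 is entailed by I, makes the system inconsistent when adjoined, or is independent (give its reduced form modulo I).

Adjoining 8*x**2*y - x + 10 makes the ideal the whole ring: the system is inconsistent.

First compute the reduced Gröbner basis of I by Buchberger's algorithm.
f_1 = 3*x*y**2 + 6*x*y + 2*x - 3*y - 4, LT = x*y**2.
f_2 = -8*y - 8, LT = y.

S(f_1,f_2): lcm = x*y**2. S = x*y + 2/3*x - y - 4/3.
  reduce S modulo (f_1, f_2):
  remainder -1/3*x - 1/3 ≠ 0; add h_3 = -1/3*x - 1/3 to the basis.

The other S-polynomials (S(f_1,h_3), S(f_2,h_3)) all reduce to 0 modulo the current basis, so we have a Gröbner basis.
Inter-reduce: drop elements whose leading term is divisible by another's, tail-reduce, and make monic.
Reduced Gröbner basis: {x + 1, y + 1}.
Label its elements g_1 = x + 1, g_2 = y + 1.

Reduce p = 8*x**2*y - x + 10 modulo G:
  leading term x**2*y: subtract (8*x*y)·g_1 from 8*x**2*y - x + 10 → -8*x*y - x + 10
  leading term x*y: subtract (-8*y)·g_1 from -8*x*y - x + 10 → -x + 8*y + 10
  leading term x: subtract (-1)·g_1 from -x + 8*y + 10 → 8*y + 11
  leading term y: subtract (8)·g_2 from 8*y + 11 → 3
  leading term 1: no divisor's leading term divides it; move 3 to the remainder.
  normal form = 3.
The normal form is nonzero, so p ∉ I. Since p minus its normal form lies in I, I + (p) = I + (r) where r = 3; decide whether this ideal is the whole ring.
Here r = 3 is a nonzero constant, hence a unit: 1 ∈ I + (p), the Gröbner basis of I + (p) is {1}, and the enlarged system has no common solution — adjoining p is inconsistent.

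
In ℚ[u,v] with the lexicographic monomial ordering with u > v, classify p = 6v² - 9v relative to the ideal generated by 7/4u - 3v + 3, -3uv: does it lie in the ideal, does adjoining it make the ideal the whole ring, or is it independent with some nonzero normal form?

6v² - 9v is independent of I; its normal form modulo I is -3v.

First compute the reduced Gröbner basis of I by Buchberger's algorithm.
f_1 = 7/4u - 3v + 3, LT = u.
f_2 = -3uv, LT = uv.

S(f_1,f_2): lcm = uv. S = -12/7v² + 12/7v.
  leading term v²: no divisor's leading term divides it; move -12/7v² to the remainder.
  leading term v: no divisor's leading term divides it; move 12/7v to the remainder.
  remainder -12/7v² + 12/7v ≠ 0; add h_3 = -12/7v² + 12/7v to the basis.

S(f_1,h_3): leading monomials are coprime, so the S-polynomial reduces to 0 (Buchberger's first criterion).
S(f_2,h_3): lcm = uv². S = uv.
  leading term uv: subtract (4/7v)·f_1 from uv → 12/7v² - 12/7v
  leading term v²: subtract (-1)·h_3 from 12/7v² - 12/7v → 0
  remainder 0.

Every S-polynomial of the final basis reduces to 0, so we have a Gröbner basis.
Inter-reduce: drop elements whose leading term is divisible by another's, tail-reduce, and make monic.
Reduced Gröbner basis: {u - 12/7v + 12/7, v² - v}.
Label its elements g_1 = u - 12/7v + 12/7, g_2 = v² - v.

Reduce p = 6v² - 9v modulo G:
  leading term v²: subtract (6)·g_2 from 6v² - 9v → -3v
  leading term v: no divisor's leading term divides it; move -3v to the remainder.
  normal form = -3v.
The normal form is nonzero, so p ∉ I. Since p minus its normal form lies in I, I + (p) = I + (r) where r = -3v; decide whether this ideal is the whole ring.
Run Buchberger on G together with r (pairs among the g_i already reduce to 0 since G is a Gröbner basis):
g_1 = u - 12/7v + 12/7, LT = u.
g_2 = v² - v, LT = v².
r = -3v, LT = v.

S(g_1,g_2): leading monomials are coprime, so the S-polynomial reduces to 0 (Buchberger's first criterion).
S(g_1,r): leading monomials are coprime, so the S-polynomial reduces to 0 (Buchberger's first criterion).
S(g_2,r): lcm = v². S = -v.
  leading term v: subtract (⅓)·r from -v → 0
  remainder 0.

Every S-polynomial of the final basis reduces to 0, so we have a Gröbner basis.
Inter-reduce: drop elements whose leading term is divisible by another's, tail-reduce, and make monic.
Reduced Gröbner basis: {u + 12/7, v}.
The reduced Gröbner basis of I + (p) is {u + 12/7, v} ≠ {1}, a proper ideal, so the enlarged system stays consistent: p is independent of I, with normal form -3v.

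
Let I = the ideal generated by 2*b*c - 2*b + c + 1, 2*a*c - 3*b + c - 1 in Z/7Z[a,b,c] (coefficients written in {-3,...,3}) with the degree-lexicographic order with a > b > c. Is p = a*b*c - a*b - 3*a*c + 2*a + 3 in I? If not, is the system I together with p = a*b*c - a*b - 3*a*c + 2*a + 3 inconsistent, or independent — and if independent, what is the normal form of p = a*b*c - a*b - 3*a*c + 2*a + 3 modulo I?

First compute the reduced Gröbner basis of I by Buchberger's algorithm.
f_1 = 2*b*c - 2*b + c + 1, LT = b*c.
f_2 = 2*a*c - 3*b + c - 1, LT = a*c.

S(f_1,f_2): lcm = a*b*c. S = -a*b - 3*a*c - 2*b**2 + 3*b*c - 3*a - 3*b.
  leading term a*b: no divisor's leading term divides it; move -a*b to the remainder.
  leading term a*c: subtract (2)·f_2 from -3*a*c - 2*b**2 + 3*b*c - 3*a - 3*b → -2*b**2 + 3*b*c - 3*a + 3*b - 2*c + 2
  leading term b**2: no divisor's leading term divides it; move -2*b**2 to the remainder.
  leading term b*c: subtract (-2)·f_1 from 3*b*c - 3*a + 3*b - 2*c + 2 → -3*a - b - 3
  leading term a: no divisor's leading term divides it; move -3*a to the remainder.
  leading term b: no divisor's leading term divides it; move -b to the remainder.
  leading term 1: no divisor's leading term divides it; move -3 to the remainder.
  remainder -a*b - 2*b**2 - 3*a - b - 3 ≠ 0; add h_3 = -a*b - 2*b**2 - 3*a - b - 3 to the basis.

The other S-polynomials (S(f_1,h_3), S(f_2,h_3)) all reduce to 0 modulo the current basis, so we have a Gröbner basis.
Inter-reduce: drop elements whose leading term is divisible by another's, tail-reduce, and make monic.
Reduced Gröbner basis: {a*b + 2*b**2 + 3*a + b + 3, a*c + 2*b - 3*c + 3, b*c - b - 3*c - 3}.
Label its elements g_1 = a*b + 2*b**2 + 3*a + b + 3, g_2 = a*c + 2*b - 3*c + 3, g_3 = b*c - b - 3*c - 3.

Reduce p = a*b*c - a*b - 3*a*c + 2*a + 3 modulo G:
  leading term a*b*c: subtract (c)·g_1 from a*b*c - a*b - 3*a*c + 2*a + 3 → -2*b**2*c - a*b + a*c - b*c + 2*a - 3*c + 3
  leading term b**2*c: subtract (-2*b)·g_3 from -2*b**2*c - a*b + a*c - b*c + 2*a - 3*c + 3 → -a*b + a*c - 2*b**2 + 2*a + b - 3*c + 3
  leading term a*b: subtract (-1)·g_1 from -a*b + a*c - 2*b**2 + 2*a + b - 3*c + 3 → a*c - 2*a + 2*b - 3*c - 1
  leading term a*c: subtract (1)·g_2 from a*c - 2*a + 2*b - 3*c - 1 → -2*a + 3
  leading term a: no divisor's leading term divides it; move -2*a to the remainder.
  leading term 1: no divisor's leading term divides it; move 3 to the remainder.
  normal form = -2*a + 3.
The normal form is nonzero, so p ∉ I. Since p minus its normal form lies in I, I + (p) = I + (r) where r = -2*a + 3; decide whether this ideal is the whole ring.
Run Buchberger on G together with r (pairs among the g_i already reduce to 0 since G is a Gröbner basis):
g_1 = a*b + 2*b**2 + 3*a + b + 3, LT = a*b.
g_2 = a*c + 2*b - 3*c + 3, LT = a*c.
g_3 = b*c - b - 3*c - 3, LT = b*c.
r = -2*a + 3, LT = a.

S(g_1,r): lcm = a*b. S = 2*b**2 + 3*a - b + 3.
  leading term b**2: no divisor's leading term divides it; move 2*b**2 to the remainder.
  leading term a: subtract (2)·r from 3*a - b + 3 → -b - 3
  leading term b: no divisor's leading term divides it; move -b to the remainder.
  leading term 1: no divisor's leading term divides it; move -3 to the remainder.
  remainder 2*b**2 - b - 3 ≠ 0; add m_5 = 2*b**2 - b - 3 to the basis.

S(g_2,r): lcm = a*c. S = 2*b + 2*c + 3.
  leading term b: no divisor's leading term divides it; move 2*b to the remainder.
  leading term c: no divisor's leading term divides it; move 2*c to the remainder.
  leading term 1: no divisor's leading term divides it; move 3 to the remainder.
  remainder 2*b + 2*c + 3 ≠ 0; add m_6 = 2*b + 2*c + 3 to the basis.

S(g_3,m_6): lcm = b*c. S = -c**2 - b - c - 3.
  leading term c**2: no divisor's leading term divides it; move -c**2 to the remainder.
  leading term b: subtract (3)·m_6 from -b - c - 3 → 2
  leading term 1: no divisor's leading term divides it; move 2 to the remainder.
  remainder -c**2 + 2 ≠ 0; add m_7 = -c**2 + 2 to the basis.

The other S-polynomials (S(g_1,g_2), S(g_1,g_3), S(g_2,g_3), S(g_3,r), S(g_1,m_5), S(g_2,m_5), S(g_3,m_5), S(r,m_5), S(g_1,m_6), S(g_2,m_6), S(r,m_6), S(m_5,m_6), S(g_1,m_7), S(g_2,m_7), S(g_3,m_7), S(r,m_7), S(m_5,m_7), S(m_6,m_7)) all reduce to 0 modulo the current basis, so we have a Gröbner basis.
Inter-reduce: drop elements whose leading term is divisible by another's, tail-reduce, and make monic.
Reduced Gröbner basis: {c**2 - 2, a + 2, b + c - 2}.
The reduced Gröbner basis of I + (p) is {c**2 - 2, a + 2, b + c - 2} ≠ {1}, a proper ideal, so the enlarged system stays consistent: p is independent of I, with normal form -2*a + 3.

a*b*c - a*b - 3*a*c + 2*a + 3 is independent of I; its normal form modulo I is -2*a + 3.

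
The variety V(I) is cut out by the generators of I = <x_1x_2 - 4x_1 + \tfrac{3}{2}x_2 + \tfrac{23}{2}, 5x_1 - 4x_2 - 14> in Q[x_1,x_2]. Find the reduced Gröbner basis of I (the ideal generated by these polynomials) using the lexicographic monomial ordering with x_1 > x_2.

f_1 = x_1x_2 - 4x_1 + \tfrac{3}{2}x_2 + \tfrac{23}{2}, LT = x_1x_2.
f_2 = 5x_1 - 4x_2 - 14, LT = x_1.

S(f_1,f_2): lcm = x_1x_2. S = -4x_1 + \tfrac{4}{5}x_2^{2} + \tfrac{43}{10}x_2 + \tfrac{23}{2}.
  leading term x_1: subtract (-\tfrac{4}{5})·f_2 from -4x_1 + \tfrac{4}{5}x_2^{2} + \tfrac{43}{10}x_2 + \tfrac{23}{2} → \tfrac{4}{5}x_2^{2} + \tfrac{11}{10}x_2 + \tfrac{3}{10}
  leading term x_2^{2}: no divisor's leading term divides it; move \tfrac{4}{5}x_2^{2} to the remainder.
  leading term x_2: no divisor's leading term divides it; move \tfrac{11}{10}x_2 to the remainder.
  leading term 1: no divisor's leading term divides it; move \tfrac{3}{10} to the remainder.
  remainder \tfrac{4}{5}x_2^{2} + \tfrac{11}{10}x_2 + \tfrac{3}{10} ≠ 0; add g_3 = \tfrac{4}{5}x_2^{2} + \tfrac{11}{10}x_2 + \tfrac{3}{10} to the basis.

S(f_1,g_3): lcm = x_1x_2^{2}. S = -\tfrac{43}{8}x_1x_2 - \tfrac{3}{8}x_1 + \tfrac{3}{2}x_2^{2} + \tfrac{23}{2}x_2.
  leading term x_1x_2: subtract (-\tfrac{43}{8})·f_1 from -\tfrac{43}{8}x_1x_2 - \tfrac{3}{8}x_1 + \tfrac{3}{2}x_2^{2} + \tfrac{23}{2}x_2 → -\tfrac{175}{8}x_1 + \tfrac{3}{2}x_2^{2} + \tfrac{313}{16}x_2 + \tfrac{989}{16}
  leading term x_1: subtract (-\tfrac{35}{8})·f_2 from -\tfrac{175}{8}x_1 + \tfrac{3}{2}x_2^{2} + \tfrac{313}{16}x_2 + \tfrac{989}{16} → \tfrac{3}{2}x_2^{2} + \tfrac{33}{16}x_2 + \tfrac{9}{16}
  leading term x_2^{2}: subtract (\tfrac{15}{8})·g_3 from \tfrac{3}{2}x_2^{2} + \tfrac{33}{16}x_2 + \tfrac{9}{16} → 0
  remainder 0.

S(f_2,g_3): leading monomials are coprime, so the S-polynomial reduces to 0 (Buchberger's first criterion).
Every S-polynomial of the final basis reduces to 0, so we have a Gröbner basis.
Inter-reduce: drop elements whose leading term is divisible by another's, tail-reduce, and make monic.

G = {x_1 - \tfrac{4}{5}x_2 - \tfrac{14}{5}, x_2^{2} + \tfrac{11}{8}x_2 + \tfrac{3}{8}}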